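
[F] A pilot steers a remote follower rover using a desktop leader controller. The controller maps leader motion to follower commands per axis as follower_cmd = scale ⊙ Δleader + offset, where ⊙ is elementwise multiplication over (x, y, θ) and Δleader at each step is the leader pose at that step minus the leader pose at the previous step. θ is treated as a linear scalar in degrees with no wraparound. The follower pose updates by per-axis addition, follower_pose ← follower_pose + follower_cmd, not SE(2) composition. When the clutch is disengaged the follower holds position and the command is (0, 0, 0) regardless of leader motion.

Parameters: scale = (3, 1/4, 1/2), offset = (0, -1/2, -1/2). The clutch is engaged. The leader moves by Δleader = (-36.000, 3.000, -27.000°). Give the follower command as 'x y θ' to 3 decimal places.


axis x: 3·-36.000 + 0 = -108.000
axis y: 1/4·3.000 + -1/2 = 0.250
axis θ: 1/2·-27.000 + -1/2 = -14.000

-108.000 0.250 -14.000


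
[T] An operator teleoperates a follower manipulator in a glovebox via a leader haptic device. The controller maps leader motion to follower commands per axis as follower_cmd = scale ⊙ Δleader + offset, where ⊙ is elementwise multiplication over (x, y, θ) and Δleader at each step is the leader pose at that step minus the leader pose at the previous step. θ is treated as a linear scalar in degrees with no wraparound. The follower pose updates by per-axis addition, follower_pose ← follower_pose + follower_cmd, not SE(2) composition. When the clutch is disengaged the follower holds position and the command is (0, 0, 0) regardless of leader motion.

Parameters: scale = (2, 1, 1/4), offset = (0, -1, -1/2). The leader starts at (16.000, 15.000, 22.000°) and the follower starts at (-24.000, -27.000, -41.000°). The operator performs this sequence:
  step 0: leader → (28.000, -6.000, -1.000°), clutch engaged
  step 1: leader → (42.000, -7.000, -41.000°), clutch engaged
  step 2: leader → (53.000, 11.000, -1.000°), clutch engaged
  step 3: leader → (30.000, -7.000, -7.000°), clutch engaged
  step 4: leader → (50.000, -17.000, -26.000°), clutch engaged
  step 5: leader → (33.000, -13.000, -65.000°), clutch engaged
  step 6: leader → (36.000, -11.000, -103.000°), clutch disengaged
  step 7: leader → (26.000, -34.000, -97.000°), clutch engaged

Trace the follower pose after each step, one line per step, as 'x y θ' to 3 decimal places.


0.000 -49.000 -47.250
28.000 -51.000 -57.750
50.000 -34.000 -48.250
4.000 -53.000 -50.250
44.000 -64.000 -55.500
10.000 -61.000 -65.750
10.000 -61.000 -65.750
-10.000 -85.000 -64.750

step 0: Δleader=(12.000, -21.000, -23.000°), engaged; cmd=(24.000, -22.000, -6.250°) → follower=(0.000, -49.000, -47.250°)
step 1: Δleader=(14.000, -1.000, -40.000°), engaged; cmd=(28.000, -2.000, -10.500°) → follower=(28.000, -51.000, -57.750°)
step 2: Δleader=(11.000, 18.000, 40.000°), engaged; cmd=(22.000, 17.000, 9.500°) → follower=(50.000, -34.000, -48.250°)
step 3: Δleader=(-23.000, -18.000, -6.000°), engaged; cmd=(-46.000, -19.000, -2.000°) → follower=(4.000, -53.000, -50.250°)
step 4: Δleader=(20.000, -10.000, -19.000°), engaged; cmd=(40.000, -11.000, -5.250°) → follower=(44.000, -64.000, -55.500°)
step 5: Δleader=(-17.000, 4.000, -39.000°), engaged; cmd=(-34.000, 3.000, -10.250°) → follower=(10.000, -61.000, -65.750°)
step 6: Δleader=(3.000, 2.000, -38.000°), disengaged; cmd=(0,0,0) → follower holds at (10.000, -61.000, -65.750°)
step 7: Δleader=(-10.000, -23.000, 6.000°), engaged; cmd=(-20.000, -24.000, 1.000°) → follower=(-10.000, -85.000, -64.750°)


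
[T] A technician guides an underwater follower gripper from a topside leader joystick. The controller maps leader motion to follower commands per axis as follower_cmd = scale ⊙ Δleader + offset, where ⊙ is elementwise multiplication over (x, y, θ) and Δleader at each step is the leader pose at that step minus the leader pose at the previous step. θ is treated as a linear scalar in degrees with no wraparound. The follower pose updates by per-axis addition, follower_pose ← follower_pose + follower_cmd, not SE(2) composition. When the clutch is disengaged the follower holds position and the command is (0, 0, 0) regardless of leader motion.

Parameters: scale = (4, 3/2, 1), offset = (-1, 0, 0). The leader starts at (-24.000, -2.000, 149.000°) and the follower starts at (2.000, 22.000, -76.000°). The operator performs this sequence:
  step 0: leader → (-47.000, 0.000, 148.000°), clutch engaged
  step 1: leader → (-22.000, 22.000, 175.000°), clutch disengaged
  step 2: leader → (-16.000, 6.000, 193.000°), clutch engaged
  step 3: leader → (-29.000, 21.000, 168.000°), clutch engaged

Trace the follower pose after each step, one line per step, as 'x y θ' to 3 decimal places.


step 0: Δleader=(-23.000, 2.000, -1.000°), engaged; cmd=(-93.000, 3.000, -1.000°) → follower=(-91.000, 25.000, -77.000°)
step 1: Δleader=(25.000, 22.000, 27.000°), disengaged; cmd=(0,0,0) → follower holds at (-91.000, 25.000, -77.000°)
step 2: Δleader=(6.000, -16.000, 18.000°), engaged; cmd=(23.000, -24.000, 18.000°) → follower=(-68.000, 1.000, -59.000°)
step 3: Δleader=(-13.000, 15.000, -25.000°), engaged; cmd=(-53.000, 22.500, -25.000°) → follower=(-121.000, 23.500, -84.000°)

-91.000 25.000 -77.000
-91.000 25.000 -77.000
-68.000 1.000 -59.000
-121.000 23.500 -84.000


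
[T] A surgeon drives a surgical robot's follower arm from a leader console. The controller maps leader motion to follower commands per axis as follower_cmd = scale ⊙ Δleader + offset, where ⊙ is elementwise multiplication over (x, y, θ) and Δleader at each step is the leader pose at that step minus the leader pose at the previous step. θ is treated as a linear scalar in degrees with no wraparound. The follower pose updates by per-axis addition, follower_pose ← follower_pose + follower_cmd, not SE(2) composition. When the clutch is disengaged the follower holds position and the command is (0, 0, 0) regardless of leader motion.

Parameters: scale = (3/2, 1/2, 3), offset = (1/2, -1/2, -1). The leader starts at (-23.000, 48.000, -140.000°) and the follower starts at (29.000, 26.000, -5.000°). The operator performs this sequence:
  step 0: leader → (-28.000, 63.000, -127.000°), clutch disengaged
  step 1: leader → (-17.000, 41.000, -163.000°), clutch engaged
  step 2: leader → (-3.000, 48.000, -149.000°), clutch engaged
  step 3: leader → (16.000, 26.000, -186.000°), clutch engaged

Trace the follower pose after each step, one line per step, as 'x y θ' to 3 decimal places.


29.000 26.000 -5.000
46.000 14.500 -114.000
67.500 17.500 -73.000
96.500 6.000 -185.000

step 0: Δleader=(-5.000, 15.000, 13.000°), disengaged; cmd=(0,0,0) → follower holds at (29.000, 26.000, -5.000°)
step 1: Δleader=(11.000, -22.000, -36.000°), engaged; cmd=(17.000, -11.500, -109.000°) → follower=(46.000, 14.500, -114.000°)
step 2: Δleader=(14.000, 7.000, 14.000°), engaged; cmd=(21.500, 3.000, 41.000°) → follower=(67.500, 17.500, -73.000°)
step 3: Δleader=(19.000, -22.000, -37.000°), engaged; cmd=(29.000, -11.500, -112.000°) → follower=(96.500, 6.000, -185.000°)


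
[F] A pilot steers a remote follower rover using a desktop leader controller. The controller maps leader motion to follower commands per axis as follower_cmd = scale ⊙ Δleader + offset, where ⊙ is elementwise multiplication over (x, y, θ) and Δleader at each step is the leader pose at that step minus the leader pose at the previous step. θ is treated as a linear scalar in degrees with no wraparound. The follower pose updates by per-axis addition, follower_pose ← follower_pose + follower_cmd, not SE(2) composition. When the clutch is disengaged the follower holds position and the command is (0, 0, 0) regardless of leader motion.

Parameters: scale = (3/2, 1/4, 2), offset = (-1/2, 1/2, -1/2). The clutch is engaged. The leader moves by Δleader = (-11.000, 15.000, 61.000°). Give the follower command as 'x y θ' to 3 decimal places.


axis x: 3/2·-11.000 + -1/2 = -17.000
axis y: 1/4·15.000 + 1/2 = 4.250
axis θ: 2·61.000 + -1/2 = 121.500

-17.000 4.250 121.500


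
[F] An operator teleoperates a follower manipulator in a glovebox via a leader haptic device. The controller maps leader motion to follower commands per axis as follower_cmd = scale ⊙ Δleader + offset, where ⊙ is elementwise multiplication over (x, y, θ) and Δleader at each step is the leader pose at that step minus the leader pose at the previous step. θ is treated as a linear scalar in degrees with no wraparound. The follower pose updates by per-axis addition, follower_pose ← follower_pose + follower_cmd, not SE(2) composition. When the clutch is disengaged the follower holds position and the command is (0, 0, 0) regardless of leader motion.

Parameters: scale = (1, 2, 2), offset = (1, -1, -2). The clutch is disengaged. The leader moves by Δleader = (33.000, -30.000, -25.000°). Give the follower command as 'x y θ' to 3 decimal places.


0.000 0.000 0.000

clutch disengaged → follower holds; cmd = (0, 0, 0)


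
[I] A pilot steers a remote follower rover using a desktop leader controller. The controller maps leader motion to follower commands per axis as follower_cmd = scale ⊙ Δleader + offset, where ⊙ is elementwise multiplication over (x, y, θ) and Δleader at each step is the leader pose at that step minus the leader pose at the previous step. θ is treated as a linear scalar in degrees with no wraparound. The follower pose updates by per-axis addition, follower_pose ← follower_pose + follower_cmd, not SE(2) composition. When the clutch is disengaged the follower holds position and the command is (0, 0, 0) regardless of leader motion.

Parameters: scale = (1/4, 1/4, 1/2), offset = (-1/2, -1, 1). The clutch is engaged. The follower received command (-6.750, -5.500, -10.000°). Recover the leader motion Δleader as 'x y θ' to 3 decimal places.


-25.000 -18.000 -22.000

axis x: (-6.750 − -1/2) / (1/4) = -25.000
axis y: (-5.500 − -1) / (1/4) = -18.000
axis θ: (-10.000 − 1) / (1/2) = -22.000


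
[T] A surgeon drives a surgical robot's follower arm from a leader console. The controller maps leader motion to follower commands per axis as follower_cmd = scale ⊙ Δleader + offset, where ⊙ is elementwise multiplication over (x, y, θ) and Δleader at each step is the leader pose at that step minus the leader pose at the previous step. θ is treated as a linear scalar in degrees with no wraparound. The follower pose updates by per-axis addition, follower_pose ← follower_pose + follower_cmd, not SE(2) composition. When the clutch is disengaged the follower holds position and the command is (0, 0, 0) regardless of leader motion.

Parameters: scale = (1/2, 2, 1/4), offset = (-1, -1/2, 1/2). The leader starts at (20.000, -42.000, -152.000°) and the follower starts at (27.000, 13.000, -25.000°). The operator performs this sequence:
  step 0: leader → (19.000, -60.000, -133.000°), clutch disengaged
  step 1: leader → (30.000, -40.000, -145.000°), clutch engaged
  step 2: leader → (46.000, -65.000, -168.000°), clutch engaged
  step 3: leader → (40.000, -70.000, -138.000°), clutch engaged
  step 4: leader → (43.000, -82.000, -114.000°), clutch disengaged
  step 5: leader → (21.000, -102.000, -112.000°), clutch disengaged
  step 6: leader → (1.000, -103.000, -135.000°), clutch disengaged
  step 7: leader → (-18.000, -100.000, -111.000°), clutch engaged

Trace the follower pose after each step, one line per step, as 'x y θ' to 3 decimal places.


27.000 13.000 -25.000
31.500 52.500 -27.500
38.500 2.000 -32.750
34.500 -8.500 -24.750
34.500 -8.500 -24.750
34.500 -8.500 -24.750
34.500 -8.500 -24.750
24.000 -3.000 -18.250

step 0: Δleader=(-1.000, -18.000, 19.000°), disengaged; cmd=(0,0,0) → follower holds at (27.000, 13.000, -25.000°)
step 1: Δleader=(11.000, 20.000, -12.000°), engaged; cmd=(4.500, 39.500, -2.500°) → follower=(31.500, 52.500, -27.500°)
step 2: Δleader=(16.000, -25.000, -23.000°), engaged; cmd=(7.000, -50.500, -5.250°) → follower=(38.500, 2.000, -32.750°)
step 3: Δleader=(-6.000, -5.000, 30.000°), engaged; cmd=(-4.000, -10.500, 8.000°) → follower=(34.500, -8.500, -24.750°)
step 4: Δleader=(3.000, -12.000, 24.000°), disengaged; cmd=(0,0,0) → follower holds at (34.500, -8.500, -24.750°)
step 5: Δleader=(-22.000, -20.000, 2.000°), disengaged; cmd=(0,0,0) → follower holds at (34.500, -8.500, -24.750°)
step 6: Δleader=(-20.000, -1.000, -23.000°), disengaged; cmd=(0,0,0) → follower holds at (34.500, -8.500, -24.750°)
step 7: Δleader=(-19.000, 3.000, 24.000°), engaged; cmd=(-10.500, 5.500, 6.500°) → follower=(24.000, -3.000, -18.250°)


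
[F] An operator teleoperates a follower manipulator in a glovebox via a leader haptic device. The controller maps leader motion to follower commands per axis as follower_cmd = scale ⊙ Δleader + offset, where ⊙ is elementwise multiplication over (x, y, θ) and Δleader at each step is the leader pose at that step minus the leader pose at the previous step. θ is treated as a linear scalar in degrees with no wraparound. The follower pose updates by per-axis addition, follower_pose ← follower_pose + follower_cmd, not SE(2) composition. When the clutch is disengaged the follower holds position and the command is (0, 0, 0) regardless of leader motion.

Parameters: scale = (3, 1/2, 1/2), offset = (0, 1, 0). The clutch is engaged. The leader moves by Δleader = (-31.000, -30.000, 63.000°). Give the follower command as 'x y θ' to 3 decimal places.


axis x: 3·-31.000 + 0 = -93.000
axis y: 1/2·-30.000 + 1 = -14.000
axis θ: 1/2·63.000 + 0 = 31.500

-93.000 -14.000 31.500


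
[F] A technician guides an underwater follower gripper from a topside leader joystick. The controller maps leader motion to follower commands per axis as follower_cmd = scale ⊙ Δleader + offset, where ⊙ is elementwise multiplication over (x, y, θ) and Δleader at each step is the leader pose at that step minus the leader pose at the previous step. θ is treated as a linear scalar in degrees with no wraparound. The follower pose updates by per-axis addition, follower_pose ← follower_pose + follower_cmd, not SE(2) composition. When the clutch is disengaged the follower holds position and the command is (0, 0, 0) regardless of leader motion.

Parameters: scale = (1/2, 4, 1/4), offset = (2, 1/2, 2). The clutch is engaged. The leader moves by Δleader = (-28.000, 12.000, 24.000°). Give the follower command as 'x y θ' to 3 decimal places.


axis x: 1/2·-28.000 + 2 = -12.000
axis y: 4·12.000 + 1/2 = 48.500
axis θ: 1/4·24.000 + 2 = 8.000

-12.000 48.500 8.000


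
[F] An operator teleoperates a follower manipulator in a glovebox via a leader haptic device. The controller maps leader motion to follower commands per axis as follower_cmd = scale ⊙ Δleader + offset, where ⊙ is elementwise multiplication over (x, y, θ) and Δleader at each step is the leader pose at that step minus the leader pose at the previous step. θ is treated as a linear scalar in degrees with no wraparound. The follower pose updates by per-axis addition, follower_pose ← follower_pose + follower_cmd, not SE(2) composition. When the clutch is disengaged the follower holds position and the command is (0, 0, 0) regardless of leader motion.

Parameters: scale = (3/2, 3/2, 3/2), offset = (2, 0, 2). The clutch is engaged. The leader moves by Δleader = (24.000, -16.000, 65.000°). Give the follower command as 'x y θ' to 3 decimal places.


38.000 -24.000 99.500

axis x: 3/2·24.000 + 2 = 38.000
axis y: 3/2·-16.000 + 0 = -24.000
axis θ: 3/2·65.000 + 2 = 99.500


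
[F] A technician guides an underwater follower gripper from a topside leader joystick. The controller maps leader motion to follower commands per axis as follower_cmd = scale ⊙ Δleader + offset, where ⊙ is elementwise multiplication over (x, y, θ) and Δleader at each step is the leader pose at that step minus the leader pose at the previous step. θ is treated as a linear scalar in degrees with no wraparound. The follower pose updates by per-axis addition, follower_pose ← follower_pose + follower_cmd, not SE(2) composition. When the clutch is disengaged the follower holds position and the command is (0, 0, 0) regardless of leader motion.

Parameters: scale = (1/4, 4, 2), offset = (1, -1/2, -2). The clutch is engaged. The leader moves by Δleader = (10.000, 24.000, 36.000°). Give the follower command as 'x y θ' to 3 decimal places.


axis x: 1/4·10.000 + 1 = 3.500
axis y: 4·24.000 + -1/2 = 95.500
axis θ: 2·36.000 + -2 = 70.000

3.500 95.500 70.000


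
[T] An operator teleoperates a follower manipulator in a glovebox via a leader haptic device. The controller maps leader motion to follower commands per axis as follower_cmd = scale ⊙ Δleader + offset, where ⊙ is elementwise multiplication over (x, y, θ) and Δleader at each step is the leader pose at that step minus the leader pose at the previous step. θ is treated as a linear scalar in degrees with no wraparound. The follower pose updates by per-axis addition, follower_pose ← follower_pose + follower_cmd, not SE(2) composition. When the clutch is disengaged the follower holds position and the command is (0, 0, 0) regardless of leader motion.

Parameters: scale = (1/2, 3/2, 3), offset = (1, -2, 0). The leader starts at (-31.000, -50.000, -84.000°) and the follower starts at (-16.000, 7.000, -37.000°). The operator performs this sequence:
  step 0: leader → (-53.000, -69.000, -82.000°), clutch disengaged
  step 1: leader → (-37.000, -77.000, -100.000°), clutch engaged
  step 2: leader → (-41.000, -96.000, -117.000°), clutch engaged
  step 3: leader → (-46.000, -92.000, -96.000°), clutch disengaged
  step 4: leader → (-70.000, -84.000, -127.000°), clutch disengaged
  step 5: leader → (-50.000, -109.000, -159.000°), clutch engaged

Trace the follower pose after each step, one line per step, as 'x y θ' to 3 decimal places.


-16.000 7.000 -37.000
-7.000 -7.000 -91.000
-8.000 -37.500 -142.000
-8.000 -37.500 -142.000
-8.000 -37.500 -142.000
3.000 -77.000 -238.000

step 0: Δleader=(-22.000, -19.000, 2.000°), disengaged; cmd=(0,0,0) → follower holds at (-16.000, 7.000, -37.000°)
step 1: Δleader=(16.000, -8.000, -18.000°), engaged; cmd=(9.000, -14.000, -54.000°) → follower=(-7.000, -7.000, -91.000°)
step 2: Δleader=(-4.000, -19.000, -17.000°), engaged; cmd=(-1.000, -30.500, -51.000°) → follower=(-8.000, -37.500, -142.000°)
step 3: Δleader=(-5.000, 4.000, 21.000°), disengaged; cmd=(0,0,0) → follower holds at (-8.000, -37.500, -142.000°)
step 4: Δleader=(-24.000, 8.000, -31.000°), disengaged; cmd=(0,0,0) → follower holds at (-8.000, -37.500, -142.000°)
step 5: Δleader=(20.000, -25.000, -32.000°), engaged; cmd=(11.000, -39.500, -96.000°) → follower=(3.000, -77.000, -238.000°)


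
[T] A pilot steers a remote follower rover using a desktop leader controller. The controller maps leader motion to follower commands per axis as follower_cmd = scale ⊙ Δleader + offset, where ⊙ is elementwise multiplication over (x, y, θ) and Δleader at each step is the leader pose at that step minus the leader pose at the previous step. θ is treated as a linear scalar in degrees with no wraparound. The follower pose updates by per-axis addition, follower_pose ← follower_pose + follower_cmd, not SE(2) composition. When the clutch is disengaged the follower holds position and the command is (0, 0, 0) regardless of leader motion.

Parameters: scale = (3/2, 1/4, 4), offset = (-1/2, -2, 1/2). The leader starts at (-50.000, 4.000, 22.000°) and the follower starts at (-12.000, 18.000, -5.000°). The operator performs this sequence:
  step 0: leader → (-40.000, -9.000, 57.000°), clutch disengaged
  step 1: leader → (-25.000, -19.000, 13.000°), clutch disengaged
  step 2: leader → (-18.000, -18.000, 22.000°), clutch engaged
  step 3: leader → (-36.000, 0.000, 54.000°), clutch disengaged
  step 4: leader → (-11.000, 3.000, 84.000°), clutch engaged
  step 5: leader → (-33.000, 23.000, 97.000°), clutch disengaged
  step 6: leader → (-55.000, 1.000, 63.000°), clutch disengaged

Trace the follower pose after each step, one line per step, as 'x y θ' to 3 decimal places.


step 0: Δleader=(10.000, -13.000, 35.000°), disengaged; cmd=(0,0,0) → follower holds at (-12.000, 18.000, -5.000°)
step 1: Δleader=(15.000, -10.000, -44.000°), disengaged; cmd=(0,0,0) → follower holds at (-12.000, 18.000, -5.000°)
step 2: Δleader=(7.000, 1.000, 9.000°), engaged; cmd=(10.000, -1.750, 36.500°) → follower=(-2.000, 16.250, 31.500°)
step 3: Δleader=(-18.000, 18.000, 32.000°), disengaged; cmd=(0,0,0) → follower holds at (-2.000, 16.250, 31.500°)
step 4: Δleader=(25.000, 3.000, 30.000°), engaged; cmd=(37.000, -1.250, 120.500°) → follower=(35.000, 15.000, 152.000°)
step 5: Δleader=(-22.000, 20.000, 13.000°), disengaged; cmd=(0,0,0) → follower holds at (35.000, 15.000, 152.000°)
step 6: Δleader=(-22.000, -22.000, -34.000°), disengaged; cmd=(0,0,0) → follower holds at (35.000, 15.000, 152.000°)

-12.000 18.000 -5.000
-12.000 18.000 -5.000
-2.000 16.250 31.500
-2.000 16.250 31.500
35.000 15.000 152.000
35.000 15.000 152.000
35.000 15.000 152.000


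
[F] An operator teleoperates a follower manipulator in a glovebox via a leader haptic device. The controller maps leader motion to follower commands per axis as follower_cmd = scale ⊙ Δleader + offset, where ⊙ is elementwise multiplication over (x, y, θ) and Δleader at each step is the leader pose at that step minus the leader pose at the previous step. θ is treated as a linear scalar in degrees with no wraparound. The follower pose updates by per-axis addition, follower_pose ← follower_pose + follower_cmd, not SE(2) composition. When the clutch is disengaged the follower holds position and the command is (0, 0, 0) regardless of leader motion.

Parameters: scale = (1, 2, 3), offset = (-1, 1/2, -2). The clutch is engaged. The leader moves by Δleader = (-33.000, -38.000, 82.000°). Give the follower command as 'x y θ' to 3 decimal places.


axis x: 1·-33.000 + -1 = -34.000
axis y: 2·-38.000 + 1/2 = -75.500
axis θ: 3·82.000 + -2 = 244.000

-34.000 -75.500 244.000


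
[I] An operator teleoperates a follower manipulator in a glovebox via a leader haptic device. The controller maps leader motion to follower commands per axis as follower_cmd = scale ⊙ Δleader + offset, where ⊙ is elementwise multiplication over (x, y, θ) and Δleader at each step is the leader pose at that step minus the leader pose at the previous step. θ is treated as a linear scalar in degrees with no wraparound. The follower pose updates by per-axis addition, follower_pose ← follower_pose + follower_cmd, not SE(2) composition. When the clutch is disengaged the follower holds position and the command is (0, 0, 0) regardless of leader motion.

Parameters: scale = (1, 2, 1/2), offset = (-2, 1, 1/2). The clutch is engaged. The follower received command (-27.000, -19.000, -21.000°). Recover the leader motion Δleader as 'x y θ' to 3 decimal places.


-25.000 -10.000 -43.000

axis x: (-27.000 − -2) / (1) = -25.000
axis y: (-19.000 − 1) / (2) = -10.000
axis θ: (-21.000 − 1/2) / (1/2) = -43.000


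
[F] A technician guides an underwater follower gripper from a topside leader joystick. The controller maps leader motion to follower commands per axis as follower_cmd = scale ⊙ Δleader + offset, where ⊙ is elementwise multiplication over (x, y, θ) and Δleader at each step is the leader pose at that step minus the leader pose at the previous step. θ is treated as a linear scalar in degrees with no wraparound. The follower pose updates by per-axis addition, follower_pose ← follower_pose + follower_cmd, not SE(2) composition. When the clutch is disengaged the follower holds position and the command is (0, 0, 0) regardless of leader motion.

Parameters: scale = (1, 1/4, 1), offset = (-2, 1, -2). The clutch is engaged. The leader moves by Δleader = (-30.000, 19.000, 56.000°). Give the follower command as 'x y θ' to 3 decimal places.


-32.000 5.750 54.000

axis x: 1·-30.000 + -2 = -32.000
axis y: 1/4·19.000 + 1 = 5.750
axis θ: 1·56.000 + -2 = 54.000


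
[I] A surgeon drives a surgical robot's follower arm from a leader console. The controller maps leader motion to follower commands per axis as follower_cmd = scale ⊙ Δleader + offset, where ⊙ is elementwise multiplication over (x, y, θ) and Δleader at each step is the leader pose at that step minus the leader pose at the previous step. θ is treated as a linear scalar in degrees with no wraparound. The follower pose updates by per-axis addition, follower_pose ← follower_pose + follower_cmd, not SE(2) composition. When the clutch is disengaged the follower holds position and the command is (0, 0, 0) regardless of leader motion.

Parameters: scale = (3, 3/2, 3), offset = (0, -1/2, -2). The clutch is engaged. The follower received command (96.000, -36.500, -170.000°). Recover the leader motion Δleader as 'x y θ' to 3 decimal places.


32.000 -24.000 -56.000

axis x: (96.000 − 0) / (3) = 32.000
axis y: (-36.500 − -1/2) / (3/2) = -24.000
axis θ: (-170.000 − -2) / (3) = -56.000


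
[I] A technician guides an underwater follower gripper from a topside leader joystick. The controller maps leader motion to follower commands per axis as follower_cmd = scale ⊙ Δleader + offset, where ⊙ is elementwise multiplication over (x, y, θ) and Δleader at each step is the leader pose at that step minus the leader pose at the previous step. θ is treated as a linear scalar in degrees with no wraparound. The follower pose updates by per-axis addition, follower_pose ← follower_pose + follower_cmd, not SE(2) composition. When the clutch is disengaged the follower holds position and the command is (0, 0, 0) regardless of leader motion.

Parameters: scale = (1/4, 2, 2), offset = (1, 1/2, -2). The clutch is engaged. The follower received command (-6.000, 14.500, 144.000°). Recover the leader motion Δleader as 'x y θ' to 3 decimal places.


-28.000 7.000 73.000

axis x: (-6.000 − 1) / (1/4) = -28.000
axis y: (14.500 − 1/2) / (2) = 7.000
axis θ: (144.000 − -2) / (2) = 73.000


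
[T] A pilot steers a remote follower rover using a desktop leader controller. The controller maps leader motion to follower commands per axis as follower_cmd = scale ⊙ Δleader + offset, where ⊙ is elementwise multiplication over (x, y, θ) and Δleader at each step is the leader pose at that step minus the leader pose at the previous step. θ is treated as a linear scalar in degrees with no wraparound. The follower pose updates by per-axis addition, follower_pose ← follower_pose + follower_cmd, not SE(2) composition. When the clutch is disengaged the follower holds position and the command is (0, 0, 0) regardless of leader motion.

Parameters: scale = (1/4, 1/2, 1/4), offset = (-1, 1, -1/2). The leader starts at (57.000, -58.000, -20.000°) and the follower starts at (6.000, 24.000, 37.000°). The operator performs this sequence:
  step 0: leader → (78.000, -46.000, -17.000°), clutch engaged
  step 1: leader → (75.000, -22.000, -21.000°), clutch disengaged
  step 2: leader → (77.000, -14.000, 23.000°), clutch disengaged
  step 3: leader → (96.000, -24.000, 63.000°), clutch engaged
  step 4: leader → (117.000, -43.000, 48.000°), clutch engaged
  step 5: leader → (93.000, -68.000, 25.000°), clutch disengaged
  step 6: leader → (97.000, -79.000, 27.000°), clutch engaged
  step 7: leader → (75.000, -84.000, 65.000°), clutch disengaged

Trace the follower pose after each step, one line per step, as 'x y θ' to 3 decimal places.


step 0: Δleader=(21.000, 12.000, 3.000°), engaged; cmd=(4.250, 7.000, 0.250°) → follower=(10.250, 31.000, 37.250°)
step 1: Δleader=(-3.000, 24.000, -4.000°), disengaged; cmd=(0,0,0) → follower holds at (10.250, 31.000, 37.250°)
step 2: Δleader=(2.000, 8.000, 44.000°), disengaged; cmd=(0,0,0) → follower holds at (10.250, 31.000, 37.250°)
step 3: Δleader=(19.000, -10.000, 40.000°), engaged; cmd=(3.750, -4.000, 9.500°) → follower=(14.000, 27.000, 46.750°)
step 4: Δleader=(21.000, -19.000, -15.000°), engaged; cmd=(4.250, -8.500, -4.250°) → follower=(18.250, 18.500, 42.500°)
step 5: Δleader=(-24.000, -25.000, -23.000°), disengaged; cmd=(0,0,0) → follower holds at (18.250, 18.500, 42.500°)
step 6: Δleader=(4.000, -11.000, 2.000°), engaged; cmd=(0.000, -4.500, 0.000°) → follower=(18.250, 14.000, 42.500°)
step 7: Δleader=(-22.000, -5.000, 38.000°), disengaged; cmd=(0,0,0) → follower holds at (18.250, 14.000, 42.500°)

10.250 31.000 37.250
10.250 31.000 37.250
10.250 31.000 37.250
14.000 27.000 46.750
18.250 18.500 42.500
18.250 18.500 42.500
18.250 14.000 42.500
18.250 14.000 42.500


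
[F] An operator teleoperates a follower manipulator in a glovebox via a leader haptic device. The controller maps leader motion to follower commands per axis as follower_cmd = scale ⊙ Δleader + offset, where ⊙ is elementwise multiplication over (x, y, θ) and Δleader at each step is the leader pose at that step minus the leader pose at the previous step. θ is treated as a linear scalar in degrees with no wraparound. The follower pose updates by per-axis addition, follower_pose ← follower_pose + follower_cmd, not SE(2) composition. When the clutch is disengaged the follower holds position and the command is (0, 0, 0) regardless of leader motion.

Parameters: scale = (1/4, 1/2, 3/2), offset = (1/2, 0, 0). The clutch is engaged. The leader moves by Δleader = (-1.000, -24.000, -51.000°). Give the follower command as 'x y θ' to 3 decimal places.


0.250 -12.000 -76.500

axis x: 1/4·-1.000 + 1/2 = 0.250
axis y: 1/2·-24.000 + 0 = -12.000
axis θ: 3/2·-51.000 + 0 = -76.500


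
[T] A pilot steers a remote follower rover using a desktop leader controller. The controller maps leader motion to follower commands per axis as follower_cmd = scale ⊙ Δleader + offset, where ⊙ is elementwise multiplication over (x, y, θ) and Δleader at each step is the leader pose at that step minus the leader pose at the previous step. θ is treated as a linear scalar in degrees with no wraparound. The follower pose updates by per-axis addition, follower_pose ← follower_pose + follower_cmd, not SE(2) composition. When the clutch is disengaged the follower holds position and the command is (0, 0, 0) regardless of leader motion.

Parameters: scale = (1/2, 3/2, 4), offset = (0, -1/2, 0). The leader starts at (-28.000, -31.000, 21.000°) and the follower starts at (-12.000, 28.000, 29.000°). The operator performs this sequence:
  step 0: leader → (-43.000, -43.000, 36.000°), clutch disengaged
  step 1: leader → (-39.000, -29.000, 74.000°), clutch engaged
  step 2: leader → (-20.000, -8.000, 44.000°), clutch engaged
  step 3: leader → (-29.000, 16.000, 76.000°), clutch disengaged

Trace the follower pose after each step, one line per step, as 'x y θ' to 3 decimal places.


step 0: Δleader=(-15.000, -12.000, 15.000°), disengaged; cmd=(0,0,0) → follower holds at (-12.000, 28.000, 29.000°)
step 1: Δleader=(4.000, 14.000, 38.000°), engaged; cmd=(2.000, 20.500, 152.000°) → follower=(-10.000, 48.500, 181.000°)
step 2: Δleader=(19.000, 21.000, -30.000°), engaged; cmd=(9.500, 31.000, -120.000°) → follower=(-0.500, 79.500, 61.000°)
step 3: Δleader=(-9.000, 24.000, 32.000°), disengaged; cmd=(0,0,0) → follower holds at (-0.500, 79.500, 61.000°)

-12.000 28.000 29.000
-10.000 48.500 181.000
-0.500 79.500 61.000
-0.500 79.500 61.000


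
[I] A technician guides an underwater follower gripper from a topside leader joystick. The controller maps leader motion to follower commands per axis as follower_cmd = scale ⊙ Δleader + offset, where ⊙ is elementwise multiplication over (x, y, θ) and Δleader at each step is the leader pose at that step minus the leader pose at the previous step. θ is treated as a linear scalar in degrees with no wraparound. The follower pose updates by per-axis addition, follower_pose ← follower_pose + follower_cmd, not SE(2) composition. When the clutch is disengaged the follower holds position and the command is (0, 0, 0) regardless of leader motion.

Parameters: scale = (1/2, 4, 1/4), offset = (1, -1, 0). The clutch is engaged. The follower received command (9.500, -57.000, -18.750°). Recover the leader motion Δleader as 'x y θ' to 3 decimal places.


17.000 -14.000 -75.000

axis x: (9.500 − 1) / (1/2) = 17.000
axis y: (-57.000 − -1) / (4) = -14.000
axis θ: (-18.750 − 0) / (1/4) = -75.000


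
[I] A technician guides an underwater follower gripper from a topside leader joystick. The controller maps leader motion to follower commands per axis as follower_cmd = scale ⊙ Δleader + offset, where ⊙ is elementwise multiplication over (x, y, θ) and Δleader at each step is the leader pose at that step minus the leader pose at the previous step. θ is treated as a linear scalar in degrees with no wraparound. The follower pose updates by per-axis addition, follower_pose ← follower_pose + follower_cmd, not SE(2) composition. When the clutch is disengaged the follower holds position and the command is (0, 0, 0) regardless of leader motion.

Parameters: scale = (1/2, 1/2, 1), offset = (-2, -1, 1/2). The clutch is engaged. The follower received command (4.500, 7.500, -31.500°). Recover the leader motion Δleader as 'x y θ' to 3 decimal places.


axis x: (4.500 − -2) / (1/2) = 13.000
axis y: (7.500 − -1) / (1/2) = 17.000
axis θ: (-31.500 − 1/2) / (1) = -32.000

13.000 17.000 -32.000


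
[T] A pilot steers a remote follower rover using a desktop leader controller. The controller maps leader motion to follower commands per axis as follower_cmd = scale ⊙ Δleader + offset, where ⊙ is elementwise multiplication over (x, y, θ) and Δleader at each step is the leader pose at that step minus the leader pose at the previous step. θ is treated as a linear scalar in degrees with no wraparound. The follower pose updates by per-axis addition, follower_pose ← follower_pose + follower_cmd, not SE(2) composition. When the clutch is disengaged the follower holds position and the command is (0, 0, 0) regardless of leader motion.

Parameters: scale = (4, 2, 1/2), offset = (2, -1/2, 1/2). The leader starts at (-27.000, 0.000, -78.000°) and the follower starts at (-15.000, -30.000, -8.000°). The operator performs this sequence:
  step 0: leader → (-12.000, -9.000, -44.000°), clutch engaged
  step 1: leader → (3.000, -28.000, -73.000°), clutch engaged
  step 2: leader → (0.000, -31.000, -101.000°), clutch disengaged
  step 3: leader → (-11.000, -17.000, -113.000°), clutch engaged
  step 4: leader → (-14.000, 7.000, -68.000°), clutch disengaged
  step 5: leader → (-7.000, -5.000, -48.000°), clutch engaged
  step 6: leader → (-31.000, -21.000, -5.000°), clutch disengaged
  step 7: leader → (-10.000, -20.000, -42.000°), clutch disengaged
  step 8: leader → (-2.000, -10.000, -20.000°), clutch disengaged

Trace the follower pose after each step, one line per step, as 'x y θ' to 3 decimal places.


47.000 -48.500 9.500
109.000 -87.000 -4.500
109.000 -87.000 -4.500
67.000 -59.500 -10.000
67.000 -59.500 -10.000
97.000 -84.000 0.500
97.000 -84.000 0.500
97.000 -84.000 0.500
97.000 -84.000 0.500

step 0: Δleader=(15.000, -9.000, 34.000°), engaged; cmd=(62.000, -18.500, 17.500°) → follower=(47.000, -48.500, 9.500°)
step 1: Δleader=(15.000, -19.000, -29.000°), engaged; cmd=(62.000, -38.500, -14.000°) → follower=(109.000, -87.000, -4.500°)
step 2: Δleader=(-3.000, -3.000, -28.000°), disengaged; cmd=(0,0,0) → follower holds at (109.000, -87.000, -4.500°)
step 3: Δleader=(-11.000, 14.000, -12.000°), engaged; cmd=(-42.000, 27.500, -5.500°) → follower=(67.000, -59.500, -10.000°)
step 4: Δleader=(-3.000, 24.000, 45.000°), disengaged; cmd=(0,0,0) → follower holds at (67.000, -59.500, -10.000°)
step 5: Δleader=(7.000, -12.000, 20.000°), engaged; cmd=(30.000, -24.500, 10.500°) → follower=(97.000, -84.000, 0.500°)
step 6: Δleader=(-24.000, -16.000, 43.000°), disengaged; cmd=(0,0,0) → follower holds at (97.000, -84.000, 0.500°)
step 7: Δleader=(21.000, 1.000, -37.000°), disengaged; cmd=(0,0,0) → follower holds at (97.000, -84.000, 0.500°)
step 8: Δleader=(8.000, 10.000, 22.000°), disengaged; cmd=(0,0,0) → follower holds at (97.000, -84.000, 0.500°)


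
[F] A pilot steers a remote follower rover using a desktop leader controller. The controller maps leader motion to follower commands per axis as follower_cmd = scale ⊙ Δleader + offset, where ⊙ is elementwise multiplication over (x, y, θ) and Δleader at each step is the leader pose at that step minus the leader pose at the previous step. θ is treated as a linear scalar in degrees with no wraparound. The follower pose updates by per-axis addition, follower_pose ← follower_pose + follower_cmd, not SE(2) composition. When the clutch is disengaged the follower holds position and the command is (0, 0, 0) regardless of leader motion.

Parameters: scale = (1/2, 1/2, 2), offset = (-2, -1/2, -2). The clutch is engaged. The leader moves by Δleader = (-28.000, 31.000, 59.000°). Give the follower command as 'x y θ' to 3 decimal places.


axis x: 1/2·-28.000 + -2 = -16.000
axis y: 1/2·31.000 + -1/2 = 15.000
axis θ: 2·59.000 + -2 = 116.000

-16.000 15.000 116.000


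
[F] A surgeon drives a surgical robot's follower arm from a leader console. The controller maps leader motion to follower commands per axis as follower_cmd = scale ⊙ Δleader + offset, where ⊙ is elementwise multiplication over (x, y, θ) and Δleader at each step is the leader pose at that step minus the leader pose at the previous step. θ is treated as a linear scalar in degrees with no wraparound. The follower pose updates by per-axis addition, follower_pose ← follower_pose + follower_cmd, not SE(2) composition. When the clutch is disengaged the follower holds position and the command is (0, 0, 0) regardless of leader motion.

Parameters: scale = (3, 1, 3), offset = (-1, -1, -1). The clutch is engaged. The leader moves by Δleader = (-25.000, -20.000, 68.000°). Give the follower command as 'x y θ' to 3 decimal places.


-76.000 -21.000 203.000

axis x: 3·-25.000 + -1 = -76.000
axis y: 1·-20.000 + -1 = -21.000
axis θ: 3·68.000 + -1 = 203.000


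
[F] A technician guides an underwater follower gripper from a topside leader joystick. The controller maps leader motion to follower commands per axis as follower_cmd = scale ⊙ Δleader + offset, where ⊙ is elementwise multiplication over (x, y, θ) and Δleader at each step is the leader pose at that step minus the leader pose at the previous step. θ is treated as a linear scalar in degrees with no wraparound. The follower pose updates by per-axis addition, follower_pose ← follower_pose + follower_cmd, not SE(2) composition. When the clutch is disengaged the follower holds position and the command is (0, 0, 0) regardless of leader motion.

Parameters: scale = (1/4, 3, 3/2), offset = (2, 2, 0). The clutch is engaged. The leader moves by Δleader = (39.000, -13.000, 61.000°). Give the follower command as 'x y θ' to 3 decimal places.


axis x: 1/4·39.000 + 2 = 11.750
axis y: 3·-13.000 + 2 = -37.000
axis θ: 3/2·61.000 + 0 = 91.500

11.750 -37.000 91.500


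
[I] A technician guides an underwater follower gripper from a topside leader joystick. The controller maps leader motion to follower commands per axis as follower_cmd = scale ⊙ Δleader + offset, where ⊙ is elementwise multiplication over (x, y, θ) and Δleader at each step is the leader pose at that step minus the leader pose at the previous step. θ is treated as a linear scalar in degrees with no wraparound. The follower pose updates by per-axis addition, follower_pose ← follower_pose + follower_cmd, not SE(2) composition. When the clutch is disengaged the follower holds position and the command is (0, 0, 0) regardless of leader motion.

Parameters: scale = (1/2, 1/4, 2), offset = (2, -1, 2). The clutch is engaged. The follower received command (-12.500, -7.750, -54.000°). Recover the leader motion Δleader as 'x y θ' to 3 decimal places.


axis x: (-12.500 − 2) / (1/2) = -29.000
axis y: (-7.750 − -1) / (1/4) = -27.000
axis θ: (-54.000 − 2) / (2) = -28.000

-29.000 -27.000 -28.000
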